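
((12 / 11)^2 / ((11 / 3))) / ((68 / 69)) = 7452 / 22627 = 0.33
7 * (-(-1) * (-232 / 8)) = -203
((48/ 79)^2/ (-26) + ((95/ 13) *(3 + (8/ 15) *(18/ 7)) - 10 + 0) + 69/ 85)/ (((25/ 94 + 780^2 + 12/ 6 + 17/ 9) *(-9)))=-103200752336/ 24847175922548525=-0.00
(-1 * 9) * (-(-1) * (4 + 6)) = -90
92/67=1.37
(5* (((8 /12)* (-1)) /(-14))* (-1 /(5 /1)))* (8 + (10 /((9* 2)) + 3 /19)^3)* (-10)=418175360 /105004431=3.98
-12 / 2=-6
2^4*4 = 64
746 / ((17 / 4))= 2984 / 17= 175.53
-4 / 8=-1 / 2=-0.50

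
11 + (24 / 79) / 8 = 872 / 79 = 11.04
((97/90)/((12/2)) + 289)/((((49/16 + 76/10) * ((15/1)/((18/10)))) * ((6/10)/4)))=2498512/115155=21.70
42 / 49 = 6 / 7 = 0.86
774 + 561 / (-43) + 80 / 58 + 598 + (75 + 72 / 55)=98532084 / 68585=1436.64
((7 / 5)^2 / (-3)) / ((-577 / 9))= 0.01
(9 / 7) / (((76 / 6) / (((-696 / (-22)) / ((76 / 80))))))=3.38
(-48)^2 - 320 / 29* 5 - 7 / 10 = 651957 / 290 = 2248.13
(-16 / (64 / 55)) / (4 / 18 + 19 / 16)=-1980 / 203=-9.75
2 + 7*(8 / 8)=9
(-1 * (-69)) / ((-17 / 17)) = -69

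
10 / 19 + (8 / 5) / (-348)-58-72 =-1070138 / 8265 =-129.48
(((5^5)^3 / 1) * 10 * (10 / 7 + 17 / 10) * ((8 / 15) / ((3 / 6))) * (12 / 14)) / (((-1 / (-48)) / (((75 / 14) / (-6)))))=-12832031250000000 / 343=-37411169825072.89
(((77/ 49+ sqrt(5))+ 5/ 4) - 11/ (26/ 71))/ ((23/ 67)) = -663769/ 8372+ 67 * sqrt(5)/ 23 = -72.77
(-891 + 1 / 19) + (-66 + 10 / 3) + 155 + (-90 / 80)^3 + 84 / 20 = -116128661 / 145920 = -795.84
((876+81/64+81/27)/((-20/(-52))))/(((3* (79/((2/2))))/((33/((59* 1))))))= 8056191/1491520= 5.40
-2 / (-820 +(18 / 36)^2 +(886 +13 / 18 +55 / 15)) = -72 / 2543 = -0.03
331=331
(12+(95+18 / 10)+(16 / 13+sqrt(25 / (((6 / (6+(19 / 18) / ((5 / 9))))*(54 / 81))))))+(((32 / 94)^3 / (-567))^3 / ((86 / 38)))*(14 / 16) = sqrt(790) / 4+8962472156248169313151495088 / 81454235200801411480962885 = 117.06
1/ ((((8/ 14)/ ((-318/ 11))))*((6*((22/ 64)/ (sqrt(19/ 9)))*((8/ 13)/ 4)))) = -19292*sqrt(19)/ 363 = -231.66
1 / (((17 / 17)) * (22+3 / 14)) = 14 / 311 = 0.05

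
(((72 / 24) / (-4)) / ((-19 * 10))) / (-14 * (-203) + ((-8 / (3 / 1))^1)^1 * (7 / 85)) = 153 / 110147408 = 0.00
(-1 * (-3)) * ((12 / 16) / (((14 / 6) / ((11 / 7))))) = 297 / 196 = 1.52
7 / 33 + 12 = 403 / 33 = 12.21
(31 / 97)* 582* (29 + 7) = 6696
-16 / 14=-8 / 7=-1.14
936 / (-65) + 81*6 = 471.60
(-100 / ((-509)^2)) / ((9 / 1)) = -100 / 2331729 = -0.00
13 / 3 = 4.33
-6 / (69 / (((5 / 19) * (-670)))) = 6700 / 437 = 15.33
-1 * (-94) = 94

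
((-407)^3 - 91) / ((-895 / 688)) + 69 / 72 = 1113226412393 / 21480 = 51826183.07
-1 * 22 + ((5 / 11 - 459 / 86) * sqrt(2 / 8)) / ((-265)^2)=-2923050019 / 132865700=-22.00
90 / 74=45 / 37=1.22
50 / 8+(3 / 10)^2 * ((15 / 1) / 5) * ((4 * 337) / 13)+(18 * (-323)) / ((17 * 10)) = 61 / 1300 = 0.05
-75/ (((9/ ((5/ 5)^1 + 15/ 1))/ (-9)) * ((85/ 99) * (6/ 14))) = 3261.18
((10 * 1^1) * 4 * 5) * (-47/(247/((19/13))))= -9400/169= -55.62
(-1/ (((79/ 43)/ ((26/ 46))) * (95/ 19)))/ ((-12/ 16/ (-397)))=-887692/ 27255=-32.57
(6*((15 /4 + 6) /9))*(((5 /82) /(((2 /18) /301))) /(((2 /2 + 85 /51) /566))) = 149496165 /656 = 227890.50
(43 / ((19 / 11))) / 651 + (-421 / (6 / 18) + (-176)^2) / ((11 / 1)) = 367525300 / 136059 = 2701.22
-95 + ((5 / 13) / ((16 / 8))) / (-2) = -4945 / 52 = -95.10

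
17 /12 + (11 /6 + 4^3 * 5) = 1293 /4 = 323.25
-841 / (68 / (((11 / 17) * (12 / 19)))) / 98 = -27753 / 538118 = -0.05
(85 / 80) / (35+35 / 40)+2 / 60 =271 / 4305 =0.06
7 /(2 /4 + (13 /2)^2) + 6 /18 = 85 /171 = 0.50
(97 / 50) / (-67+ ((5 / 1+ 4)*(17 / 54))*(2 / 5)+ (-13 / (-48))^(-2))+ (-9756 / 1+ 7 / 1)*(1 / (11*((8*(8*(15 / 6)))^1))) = -324885023 / 58261280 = -5.58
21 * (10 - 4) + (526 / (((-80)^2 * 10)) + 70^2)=160832263 / 32000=5026.01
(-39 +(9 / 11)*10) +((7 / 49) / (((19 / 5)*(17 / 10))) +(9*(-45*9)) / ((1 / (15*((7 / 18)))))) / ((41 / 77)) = -11642998679 / 291346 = -39962.79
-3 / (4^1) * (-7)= 21 / 4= 5.25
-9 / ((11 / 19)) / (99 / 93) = -1767 / 121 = -14.60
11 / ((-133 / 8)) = -88 / 133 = -0.66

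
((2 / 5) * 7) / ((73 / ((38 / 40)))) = 133 / 3650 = 0.04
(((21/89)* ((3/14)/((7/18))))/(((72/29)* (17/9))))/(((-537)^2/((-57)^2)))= 847989/2714769848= 0.00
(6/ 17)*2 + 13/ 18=1.43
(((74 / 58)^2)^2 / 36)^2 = 3512479453921 / 648319351197456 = 0.01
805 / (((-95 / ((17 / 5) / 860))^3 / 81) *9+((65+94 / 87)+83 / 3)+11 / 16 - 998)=-2359419120 / 4518519110362595551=-0.00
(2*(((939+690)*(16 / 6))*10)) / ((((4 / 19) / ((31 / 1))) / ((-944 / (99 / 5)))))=-20127779200 / 33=-609932703.03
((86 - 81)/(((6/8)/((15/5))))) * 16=320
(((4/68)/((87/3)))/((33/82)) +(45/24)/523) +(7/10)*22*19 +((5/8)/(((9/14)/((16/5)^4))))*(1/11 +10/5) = 12910216838413/25526061000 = 505.77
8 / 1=8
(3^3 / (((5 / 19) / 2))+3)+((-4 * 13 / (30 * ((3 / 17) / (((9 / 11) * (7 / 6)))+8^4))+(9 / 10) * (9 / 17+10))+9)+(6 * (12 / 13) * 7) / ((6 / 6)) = 428928642541 / 1615883490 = 265.45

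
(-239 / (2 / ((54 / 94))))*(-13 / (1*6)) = 27963 / 188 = 148.74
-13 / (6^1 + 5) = -13 / 11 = -1.18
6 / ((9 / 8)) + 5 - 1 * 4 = 19 / 3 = 6.33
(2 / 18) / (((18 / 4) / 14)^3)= 21952 / 6561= 3.35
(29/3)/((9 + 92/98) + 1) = 1421/1608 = 0.88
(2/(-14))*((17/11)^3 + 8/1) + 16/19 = -20941/25289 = -0.83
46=46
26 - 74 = -48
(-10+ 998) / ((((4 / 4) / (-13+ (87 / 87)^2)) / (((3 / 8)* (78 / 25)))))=-346788 / 25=-13871.52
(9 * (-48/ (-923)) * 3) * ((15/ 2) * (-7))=-68040/ 923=-73.72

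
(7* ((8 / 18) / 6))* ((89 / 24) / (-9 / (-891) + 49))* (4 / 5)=6853 / 218340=0.03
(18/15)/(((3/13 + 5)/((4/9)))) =26/255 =0.10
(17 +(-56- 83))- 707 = -829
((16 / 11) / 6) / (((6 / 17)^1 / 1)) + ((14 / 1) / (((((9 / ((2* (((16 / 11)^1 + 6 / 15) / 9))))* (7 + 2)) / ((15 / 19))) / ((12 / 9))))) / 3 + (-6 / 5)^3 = -1759316 / 1731375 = -1.02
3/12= 1/4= 0.25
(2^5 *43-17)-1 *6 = 1353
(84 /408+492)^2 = 280060225 /1156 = 242266.63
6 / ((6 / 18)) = 18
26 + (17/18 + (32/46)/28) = 26.97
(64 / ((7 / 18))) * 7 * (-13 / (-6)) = 2496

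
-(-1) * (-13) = -13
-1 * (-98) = 98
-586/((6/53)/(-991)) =15389239/3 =5129746.33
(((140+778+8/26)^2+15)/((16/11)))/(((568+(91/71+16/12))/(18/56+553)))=5173431267019521/9202112192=562200.41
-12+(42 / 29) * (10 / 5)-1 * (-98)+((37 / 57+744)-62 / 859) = 1183471523 / 1419927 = 833.47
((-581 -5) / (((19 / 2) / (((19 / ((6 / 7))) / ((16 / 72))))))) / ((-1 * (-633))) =-2051 / 211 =-9.72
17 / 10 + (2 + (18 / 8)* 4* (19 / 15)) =151 / 10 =15.10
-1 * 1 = -1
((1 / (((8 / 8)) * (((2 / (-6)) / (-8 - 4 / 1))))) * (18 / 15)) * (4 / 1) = 172.80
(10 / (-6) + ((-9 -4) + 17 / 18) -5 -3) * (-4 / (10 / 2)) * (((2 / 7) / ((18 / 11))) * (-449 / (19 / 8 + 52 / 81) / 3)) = -79024 / 525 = -150.52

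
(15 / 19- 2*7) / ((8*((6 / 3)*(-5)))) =251 / 1520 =0.17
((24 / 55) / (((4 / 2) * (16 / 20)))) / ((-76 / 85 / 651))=-166005 / 836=-198.57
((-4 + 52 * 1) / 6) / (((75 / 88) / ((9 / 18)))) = 352 / 75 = 4.69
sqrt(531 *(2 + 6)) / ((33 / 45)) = 90 *sqrt(118) / 11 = 88.88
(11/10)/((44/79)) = 79/40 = 1.98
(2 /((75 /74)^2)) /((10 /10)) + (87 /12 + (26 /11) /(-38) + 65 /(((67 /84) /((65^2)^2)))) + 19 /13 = 5958243240557641387 /4095877500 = 1454692734.48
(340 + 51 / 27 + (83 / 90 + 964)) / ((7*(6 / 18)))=117613 / 210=560.06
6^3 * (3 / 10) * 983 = 318492 / 5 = 63698.40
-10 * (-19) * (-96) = -18240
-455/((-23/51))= 23205/23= 1008.91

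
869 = 869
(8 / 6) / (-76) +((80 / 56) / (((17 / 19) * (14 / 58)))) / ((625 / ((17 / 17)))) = -41311 / 5935125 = -0.01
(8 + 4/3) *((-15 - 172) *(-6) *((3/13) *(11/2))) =172788/13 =13291.38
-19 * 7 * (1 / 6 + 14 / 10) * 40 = -25004 / 3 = -8334.67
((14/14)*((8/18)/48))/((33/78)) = 13/594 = 0.02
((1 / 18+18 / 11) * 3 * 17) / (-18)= -5695 / 1188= -4.79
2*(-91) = -182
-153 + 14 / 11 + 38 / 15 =-24617 / 165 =-149.19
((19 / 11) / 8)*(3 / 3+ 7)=19 / 11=1.73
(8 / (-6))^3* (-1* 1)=64 / 27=2.37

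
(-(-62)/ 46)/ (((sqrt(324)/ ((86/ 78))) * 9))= 1333/ 145314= 0.01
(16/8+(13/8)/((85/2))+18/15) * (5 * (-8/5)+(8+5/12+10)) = 9175/272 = 33.73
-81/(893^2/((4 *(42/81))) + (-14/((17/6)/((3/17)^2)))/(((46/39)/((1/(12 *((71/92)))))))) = -19534088/92722847445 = -0.00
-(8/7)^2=-64/49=-1.31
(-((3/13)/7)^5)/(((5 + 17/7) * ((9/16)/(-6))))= 648/11589168409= 0.00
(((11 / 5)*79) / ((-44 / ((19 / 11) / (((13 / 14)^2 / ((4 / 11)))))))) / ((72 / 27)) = -220647 / 204490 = -1.08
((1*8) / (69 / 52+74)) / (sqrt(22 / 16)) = 832*sqrt(22) / 43087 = 0.09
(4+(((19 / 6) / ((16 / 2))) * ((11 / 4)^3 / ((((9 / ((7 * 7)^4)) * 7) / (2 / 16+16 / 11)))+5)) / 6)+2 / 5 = 1315892508203 / 6635520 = 198310.38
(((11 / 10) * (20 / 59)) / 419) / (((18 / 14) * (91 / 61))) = 0.00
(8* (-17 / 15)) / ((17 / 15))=-8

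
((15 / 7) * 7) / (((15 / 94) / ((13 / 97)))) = 12.60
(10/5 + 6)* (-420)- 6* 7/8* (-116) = -2751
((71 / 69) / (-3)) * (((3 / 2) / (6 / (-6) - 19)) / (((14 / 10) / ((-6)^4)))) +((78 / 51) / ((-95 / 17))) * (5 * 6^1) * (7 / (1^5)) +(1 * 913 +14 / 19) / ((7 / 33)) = 98301 / 23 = 4273.96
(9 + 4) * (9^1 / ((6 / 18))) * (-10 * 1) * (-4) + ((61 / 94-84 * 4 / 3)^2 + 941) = 241930205 / 8836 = 27380.06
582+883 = 1465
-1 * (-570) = 570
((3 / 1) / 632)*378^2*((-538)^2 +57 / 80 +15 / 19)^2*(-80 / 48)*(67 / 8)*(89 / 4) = -17647572171519069.98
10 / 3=3.33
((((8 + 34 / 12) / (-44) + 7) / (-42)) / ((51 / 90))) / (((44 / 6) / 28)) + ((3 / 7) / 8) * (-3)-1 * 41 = -4866195 / 115192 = -42.24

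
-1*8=-8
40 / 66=20 / 33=0.61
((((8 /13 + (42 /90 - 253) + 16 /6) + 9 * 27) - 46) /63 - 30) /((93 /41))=-13.59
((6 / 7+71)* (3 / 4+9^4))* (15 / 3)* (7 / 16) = 66011205 / 64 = 1031425.08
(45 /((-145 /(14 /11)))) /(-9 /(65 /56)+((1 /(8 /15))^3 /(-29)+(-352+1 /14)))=29352960 /26746417379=0.00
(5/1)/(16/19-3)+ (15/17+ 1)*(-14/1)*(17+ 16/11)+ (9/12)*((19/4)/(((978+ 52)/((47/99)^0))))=-61741372101/126352160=-488.65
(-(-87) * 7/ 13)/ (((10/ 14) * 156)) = 1421/ 3380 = 0.42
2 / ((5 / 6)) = 12 / 5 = 2.40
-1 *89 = -89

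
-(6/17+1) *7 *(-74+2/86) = 700.60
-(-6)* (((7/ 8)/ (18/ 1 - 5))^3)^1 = 1029/ 562432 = 0.00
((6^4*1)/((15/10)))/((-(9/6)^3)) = -256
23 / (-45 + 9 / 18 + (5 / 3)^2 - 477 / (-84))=-5796 / 9083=-0.64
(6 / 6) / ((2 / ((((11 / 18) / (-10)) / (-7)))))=11 / 2520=0.00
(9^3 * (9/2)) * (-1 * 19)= -124659/2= -62329.50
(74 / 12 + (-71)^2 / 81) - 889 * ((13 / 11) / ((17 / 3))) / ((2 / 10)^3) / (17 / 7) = -4879387751 / 514998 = -9474.58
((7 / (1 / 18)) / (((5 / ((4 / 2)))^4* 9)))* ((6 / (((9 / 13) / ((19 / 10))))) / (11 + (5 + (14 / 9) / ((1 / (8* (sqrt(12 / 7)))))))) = 0.18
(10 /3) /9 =10 /27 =0.37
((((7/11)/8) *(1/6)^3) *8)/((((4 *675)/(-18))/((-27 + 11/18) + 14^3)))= -0.05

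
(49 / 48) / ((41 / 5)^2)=1225 / 80688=0.02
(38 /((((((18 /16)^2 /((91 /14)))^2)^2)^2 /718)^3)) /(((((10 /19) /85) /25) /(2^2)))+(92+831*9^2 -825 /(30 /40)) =163896391205772369634105518988859324239917419560527014831731026250946468513663 /6362685441135942358474828762538534230890216321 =25758996373787674554805680000000.00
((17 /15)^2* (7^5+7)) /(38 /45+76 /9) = 2429623 /1045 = 2325.00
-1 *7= -7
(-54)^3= -157464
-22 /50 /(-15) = 11 /375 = 0.03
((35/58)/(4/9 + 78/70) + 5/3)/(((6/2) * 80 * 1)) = 35093/4100832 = 0.01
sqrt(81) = 9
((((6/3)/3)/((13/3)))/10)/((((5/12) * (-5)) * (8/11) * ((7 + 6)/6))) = -99/21125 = -0.00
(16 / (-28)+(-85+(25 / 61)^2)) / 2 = -1112252 / 26047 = -42.70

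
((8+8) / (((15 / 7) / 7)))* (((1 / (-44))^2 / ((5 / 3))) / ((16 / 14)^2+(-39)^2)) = 0.00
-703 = -703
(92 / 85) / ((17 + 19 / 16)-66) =-1472 / 65025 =-0.02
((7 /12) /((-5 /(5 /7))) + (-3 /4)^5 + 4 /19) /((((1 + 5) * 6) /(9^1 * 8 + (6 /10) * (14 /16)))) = -6214909 /28016640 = -0.22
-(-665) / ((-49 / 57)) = -5415 / 7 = -773.57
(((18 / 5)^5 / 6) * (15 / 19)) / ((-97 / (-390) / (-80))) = -1179090432 / 46075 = -25590.68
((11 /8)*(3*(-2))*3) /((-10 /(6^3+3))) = 21681 /40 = 542.02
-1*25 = -25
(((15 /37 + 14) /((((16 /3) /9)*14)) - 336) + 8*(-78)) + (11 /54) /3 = -643263625 /671328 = -958.20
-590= -590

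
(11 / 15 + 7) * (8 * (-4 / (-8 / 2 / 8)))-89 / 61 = 451529 / 915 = 493.47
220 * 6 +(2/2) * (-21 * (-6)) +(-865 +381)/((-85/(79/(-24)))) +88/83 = 60460663/42330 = 1428.32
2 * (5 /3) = 10 /3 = 3.33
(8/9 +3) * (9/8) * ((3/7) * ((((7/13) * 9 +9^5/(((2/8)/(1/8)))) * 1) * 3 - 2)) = 34548555/208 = 166098.82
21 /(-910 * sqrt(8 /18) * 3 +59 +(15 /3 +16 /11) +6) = -231 /19234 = -0.01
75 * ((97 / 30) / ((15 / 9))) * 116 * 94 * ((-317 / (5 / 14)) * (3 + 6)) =-63369261144 / 5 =-12673852228.80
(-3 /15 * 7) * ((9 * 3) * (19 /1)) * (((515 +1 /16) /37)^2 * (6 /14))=-104519770659 /1752320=-59646.51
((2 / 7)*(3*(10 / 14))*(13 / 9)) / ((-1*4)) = -65 / 294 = -0.22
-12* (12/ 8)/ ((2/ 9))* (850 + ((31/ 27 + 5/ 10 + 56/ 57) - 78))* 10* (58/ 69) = -230483590/ 437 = -527422.40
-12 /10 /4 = -3 /10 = -0.30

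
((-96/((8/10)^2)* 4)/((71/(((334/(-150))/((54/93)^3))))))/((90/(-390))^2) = 840791393/465831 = 1804.93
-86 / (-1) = 86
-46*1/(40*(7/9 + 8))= -207/1580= -0.13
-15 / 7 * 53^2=-42135 / 7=-6019.29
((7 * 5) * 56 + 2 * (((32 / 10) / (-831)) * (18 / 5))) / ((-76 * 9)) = -3393202 / 1184175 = -2.87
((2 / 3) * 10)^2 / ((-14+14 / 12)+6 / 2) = -800 / 177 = -4.52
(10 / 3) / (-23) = -10 / 69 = -0.14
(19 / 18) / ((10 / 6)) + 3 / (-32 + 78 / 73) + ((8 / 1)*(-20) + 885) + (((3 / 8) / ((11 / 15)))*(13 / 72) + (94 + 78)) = 10701744487 / 11922240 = 897.63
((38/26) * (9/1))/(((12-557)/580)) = -19836/1417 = -14.00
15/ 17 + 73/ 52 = 2021/ 884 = 2.29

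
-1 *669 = -669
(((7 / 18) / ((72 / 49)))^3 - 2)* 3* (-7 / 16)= 2.60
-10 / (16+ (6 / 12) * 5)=-20 / 37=-0.54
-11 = -11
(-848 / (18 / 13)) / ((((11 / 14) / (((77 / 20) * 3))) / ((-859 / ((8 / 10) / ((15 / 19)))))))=145003495 / 19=7631762.89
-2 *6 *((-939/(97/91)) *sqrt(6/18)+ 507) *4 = -24336+ 1367184 *sqrt(3)/97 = 76.70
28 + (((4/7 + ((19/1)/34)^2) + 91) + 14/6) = 122.22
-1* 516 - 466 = -982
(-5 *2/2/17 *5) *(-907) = 22675/17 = 1333.82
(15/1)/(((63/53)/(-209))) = -55385/21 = -2637.38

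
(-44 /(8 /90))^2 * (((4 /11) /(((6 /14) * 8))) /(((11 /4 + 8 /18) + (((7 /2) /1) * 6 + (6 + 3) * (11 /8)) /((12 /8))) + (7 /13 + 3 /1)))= 6081075 /6782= 896.65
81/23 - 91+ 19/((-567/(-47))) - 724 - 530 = -17473679/13041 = -1339.90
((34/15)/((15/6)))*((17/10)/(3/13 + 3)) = 3757/7875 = 0.48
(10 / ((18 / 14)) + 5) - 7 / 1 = 52 / 9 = 5.78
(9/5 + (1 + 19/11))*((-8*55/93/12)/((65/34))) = -5644/6045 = -0.93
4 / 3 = 1.33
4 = 4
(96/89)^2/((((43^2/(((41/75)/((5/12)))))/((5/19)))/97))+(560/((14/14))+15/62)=241654103016061/431322609050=560.26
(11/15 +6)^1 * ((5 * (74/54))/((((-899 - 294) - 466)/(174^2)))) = -12571268/14931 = -841.96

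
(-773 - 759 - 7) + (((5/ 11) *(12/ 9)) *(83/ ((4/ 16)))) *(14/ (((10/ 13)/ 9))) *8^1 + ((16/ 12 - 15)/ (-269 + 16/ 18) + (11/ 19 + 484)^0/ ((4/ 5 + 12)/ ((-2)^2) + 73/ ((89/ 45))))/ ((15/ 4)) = 1862819872757093/ 7106490105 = 262129.38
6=6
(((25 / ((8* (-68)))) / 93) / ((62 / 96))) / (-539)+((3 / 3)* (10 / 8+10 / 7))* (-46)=-1084981000 / 8805643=-123.21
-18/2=-9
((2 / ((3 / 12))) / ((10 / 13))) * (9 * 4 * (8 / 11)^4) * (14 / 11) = 133.31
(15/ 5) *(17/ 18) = 17/ 6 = 2.83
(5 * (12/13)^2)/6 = 120/169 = 0.71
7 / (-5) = -7 / 5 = -1.40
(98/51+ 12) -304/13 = -9.46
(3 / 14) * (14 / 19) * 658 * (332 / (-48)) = -27307 / 38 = -718.61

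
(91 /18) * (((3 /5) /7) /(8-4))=13 /120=0.11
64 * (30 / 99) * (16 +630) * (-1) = -413440 / 33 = -12528.48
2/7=0.29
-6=-6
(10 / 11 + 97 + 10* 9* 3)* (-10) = -40470 / 11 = -3679.09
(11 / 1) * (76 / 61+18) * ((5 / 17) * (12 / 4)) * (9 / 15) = 116226 / 1037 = 112.08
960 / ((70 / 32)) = 3072 / 7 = 438.86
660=660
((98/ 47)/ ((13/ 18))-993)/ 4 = -604959/ 2444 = -247.53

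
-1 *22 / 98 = -0.22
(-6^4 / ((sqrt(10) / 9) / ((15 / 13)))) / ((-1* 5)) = 17496* sqrt(10) / 65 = 851.19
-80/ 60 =-4/ 3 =-1.33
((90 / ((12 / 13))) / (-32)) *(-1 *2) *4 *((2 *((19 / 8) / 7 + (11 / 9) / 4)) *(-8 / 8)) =-21125 / 672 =-31.44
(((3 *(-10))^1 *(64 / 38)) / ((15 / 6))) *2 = -768 / 19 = -40.42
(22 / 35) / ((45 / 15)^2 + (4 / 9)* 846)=2 / 1225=0.00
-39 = -39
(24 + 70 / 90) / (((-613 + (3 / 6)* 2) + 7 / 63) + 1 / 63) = -1561 / 38548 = -0.04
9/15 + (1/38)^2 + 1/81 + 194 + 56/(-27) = 112600637/584820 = 192.54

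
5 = 5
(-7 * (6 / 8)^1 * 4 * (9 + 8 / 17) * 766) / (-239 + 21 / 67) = 86759841 / 135932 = 638.26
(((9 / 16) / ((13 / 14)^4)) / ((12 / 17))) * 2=122451 / 57122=2.14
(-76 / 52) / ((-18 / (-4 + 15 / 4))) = -19 / 936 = -0.02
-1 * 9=-9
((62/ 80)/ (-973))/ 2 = -31/ 77840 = -0.00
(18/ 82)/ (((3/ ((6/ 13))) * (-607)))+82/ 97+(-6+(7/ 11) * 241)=51162849603/ 345207577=148.21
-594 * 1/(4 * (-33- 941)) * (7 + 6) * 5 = 19305/1948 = 9.91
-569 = -569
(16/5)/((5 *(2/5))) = 8/5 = 1.60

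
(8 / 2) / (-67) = -4 / 67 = -0.06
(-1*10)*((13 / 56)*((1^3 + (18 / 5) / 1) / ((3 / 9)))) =-897 / 28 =-32.04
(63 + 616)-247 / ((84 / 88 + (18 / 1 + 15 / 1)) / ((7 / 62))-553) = 13207915 / 19424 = 679.98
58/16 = 29/8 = 3.62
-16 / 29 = -0.55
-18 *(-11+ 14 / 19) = 3510 / 19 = 184.74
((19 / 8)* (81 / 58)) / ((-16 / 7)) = -10773 / 7424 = -1.45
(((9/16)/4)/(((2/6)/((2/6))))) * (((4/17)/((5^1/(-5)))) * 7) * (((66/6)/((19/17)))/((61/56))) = -4851/2318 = -2.09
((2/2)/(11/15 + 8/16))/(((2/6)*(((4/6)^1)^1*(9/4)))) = 60/37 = 1.62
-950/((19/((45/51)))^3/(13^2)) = -28518750/1773593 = -16.08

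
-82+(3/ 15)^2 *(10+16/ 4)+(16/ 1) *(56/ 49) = -11052/ 175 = -63.15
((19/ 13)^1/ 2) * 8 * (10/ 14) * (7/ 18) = 190/ 117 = 1.62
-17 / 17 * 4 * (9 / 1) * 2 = -72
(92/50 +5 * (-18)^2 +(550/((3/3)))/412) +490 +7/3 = 32684603/15450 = 2115.51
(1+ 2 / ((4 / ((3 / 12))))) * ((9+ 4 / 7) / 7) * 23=13869 / 392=35.38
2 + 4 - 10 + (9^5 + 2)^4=12159312671798401197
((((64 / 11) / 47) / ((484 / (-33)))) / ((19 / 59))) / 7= -2832 / 756371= -0.00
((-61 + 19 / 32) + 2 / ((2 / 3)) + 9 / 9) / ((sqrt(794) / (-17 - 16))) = 59565 * sqrt(794) / 25408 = 66.06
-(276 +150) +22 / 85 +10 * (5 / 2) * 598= 1234562 / 85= 14524.26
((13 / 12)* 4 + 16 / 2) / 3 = 37 / 9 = 4.11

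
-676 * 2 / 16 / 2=-169 / 4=-42.25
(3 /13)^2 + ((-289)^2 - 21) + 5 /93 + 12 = 1312559786 /15717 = 83512.11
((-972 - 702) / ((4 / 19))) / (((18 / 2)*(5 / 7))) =-1236.90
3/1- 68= -65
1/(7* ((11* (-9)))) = -0.00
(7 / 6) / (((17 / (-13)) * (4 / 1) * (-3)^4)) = -0.00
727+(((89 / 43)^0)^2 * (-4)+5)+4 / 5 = 3644 / 5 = 728.80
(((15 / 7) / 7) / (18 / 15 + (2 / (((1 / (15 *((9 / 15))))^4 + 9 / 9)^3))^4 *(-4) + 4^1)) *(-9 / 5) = 13445857588150016669143810896641806006083695040 / 1431968877024208683481968490656595250629209461749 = 0.01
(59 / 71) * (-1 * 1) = -59 / 71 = -0.83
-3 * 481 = -1443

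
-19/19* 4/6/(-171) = 2/513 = 0.00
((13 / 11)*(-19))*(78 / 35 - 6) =2964 / 35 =84.69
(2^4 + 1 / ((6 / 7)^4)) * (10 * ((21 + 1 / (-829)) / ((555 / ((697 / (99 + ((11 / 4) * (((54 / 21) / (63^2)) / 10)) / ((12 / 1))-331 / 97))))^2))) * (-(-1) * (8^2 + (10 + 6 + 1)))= 9713155649542738301583360 / 185311708091520672841261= 52.42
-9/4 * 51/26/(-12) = 153/416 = 0.37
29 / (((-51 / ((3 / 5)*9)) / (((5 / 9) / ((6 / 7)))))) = -203 / 102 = -1.99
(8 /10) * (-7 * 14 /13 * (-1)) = 392 /65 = 6.03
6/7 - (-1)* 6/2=27/7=3.86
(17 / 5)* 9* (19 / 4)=2907 / 20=145.35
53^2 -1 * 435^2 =-186416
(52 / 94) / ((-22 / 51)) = -663 / 517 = -1.28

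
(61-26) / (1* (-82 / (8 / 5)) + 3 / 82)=-5740 / 8399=-0.68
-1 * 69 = -69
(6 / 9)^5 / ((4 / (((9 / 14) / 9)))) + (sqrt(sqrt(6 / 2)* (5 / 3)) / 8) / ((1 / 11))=4 / 1701 + 11* 3^(3 / 4)* sqrt(5) / 24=2.34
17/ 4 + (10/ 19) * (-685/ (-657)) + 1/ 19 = 242239/ 49932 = 4.85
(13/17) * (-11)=-143/17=-8.41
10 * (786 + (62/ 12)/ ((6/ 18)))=8015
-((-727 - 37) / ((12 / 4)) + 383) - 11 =-139.33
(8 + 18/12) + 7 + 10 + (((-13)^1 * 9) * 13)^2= 4626935/2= 2313467.50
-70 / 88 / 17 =-35 / 748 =-0.05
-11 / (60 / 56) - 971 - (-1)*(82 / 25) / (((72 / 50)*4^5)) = -90433331 / 92160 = -981.26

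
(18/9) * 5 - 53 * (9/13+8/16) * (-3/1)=5189/26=199.58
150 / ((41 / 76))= 11400 / 41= 278.05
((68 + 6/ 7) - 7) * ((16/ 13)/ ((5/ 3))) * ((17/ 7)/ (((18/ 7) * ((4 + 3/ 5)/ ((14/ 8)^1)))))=14722/ 897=16.41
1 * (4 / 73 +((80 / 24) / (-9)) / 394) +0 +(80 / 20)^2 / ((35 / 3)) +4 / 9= 25409681 / 13590045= 1.87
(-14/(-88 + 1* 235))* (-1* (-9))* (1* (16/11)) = -96/77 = -1.25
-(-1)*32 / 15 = 32 / 15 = 2.13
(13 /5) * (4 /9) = 52 /45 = 1.16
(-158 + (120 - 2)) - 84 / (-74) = -38.86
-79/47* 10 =-790/47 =-16.81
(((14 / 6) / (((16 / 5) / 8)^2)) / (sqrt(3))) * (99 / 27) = 1925 * sqrt(3) / 108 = 30.87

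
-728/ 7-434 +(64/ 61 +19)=-31595/ 61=-517.95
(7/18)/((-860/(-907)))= 6349/15480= 0.41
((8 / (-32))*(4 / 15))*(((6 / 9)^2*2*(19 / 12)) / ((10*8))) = -19 / 16200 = -0.00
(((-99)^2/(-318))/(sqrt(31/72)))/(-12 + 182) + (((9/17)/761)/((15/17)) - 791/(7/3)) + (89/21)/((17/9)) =-152481213/452795 - 9801 * sqrt(62)/279310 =-337.03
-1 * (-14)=14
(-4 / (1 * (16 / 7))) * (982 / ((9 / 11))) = -2100.39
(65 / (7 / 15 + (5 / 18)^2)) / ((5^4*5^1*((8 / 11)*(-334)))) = -11583 / 73563500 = -0.00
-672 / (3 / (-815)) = 182560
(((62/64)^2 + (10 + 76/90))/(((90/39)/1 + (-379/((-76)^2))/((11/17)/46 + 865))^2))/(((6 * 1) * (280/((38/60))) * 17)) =0.00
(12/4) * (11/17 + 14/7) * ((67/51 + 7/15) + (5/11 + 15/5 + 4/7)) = 1026072/22253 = 46.11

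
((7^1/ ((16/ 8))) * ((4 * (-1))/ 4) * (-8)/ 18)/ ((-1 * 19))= -14/ 171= -0.08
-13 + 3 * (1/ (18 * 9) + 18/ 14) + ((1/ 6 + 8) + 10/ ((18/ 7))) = 554/ 189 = 2.93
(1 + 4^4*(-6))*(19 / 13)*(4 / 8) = -1121.73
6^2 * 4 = 144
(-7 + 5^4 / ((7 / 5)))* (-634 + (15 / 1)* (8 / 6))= -1888664 / 7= -269809.14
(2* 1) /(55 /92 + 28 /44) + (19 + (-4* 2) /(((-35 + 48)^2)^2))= 20.62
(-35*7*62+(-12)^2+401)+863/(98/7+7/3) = -715016/49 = -14592.16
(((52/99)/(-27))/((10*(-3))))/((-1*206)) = -13/4129785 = -0.00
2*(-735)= -1470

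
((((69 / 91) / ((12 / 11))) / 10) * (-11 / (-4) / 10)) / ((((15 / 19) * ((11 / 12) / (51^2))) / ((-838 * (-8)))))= 5238759933 / 11375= 460550.32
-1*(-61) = 61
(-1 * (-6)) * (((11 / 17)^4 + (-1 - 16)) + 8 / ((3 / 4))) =-3085952 / 83521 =-36.95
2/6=1/3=0.33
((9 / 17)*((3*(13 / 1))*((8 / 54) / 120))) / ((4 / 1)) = 13 / 2040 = 0.01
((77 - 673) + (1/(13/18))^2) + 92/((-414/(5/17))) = -15362890/25857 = -594.15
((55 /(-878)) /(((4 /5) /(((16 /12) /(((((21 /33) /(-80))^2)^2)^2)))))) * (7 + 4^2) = -1137344184697487360000000000 /7592242917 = -149803450328338244.34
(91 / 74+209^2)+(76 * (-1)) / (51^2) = 8407687861 / 192474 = 43682.20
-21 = -21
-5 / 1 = -5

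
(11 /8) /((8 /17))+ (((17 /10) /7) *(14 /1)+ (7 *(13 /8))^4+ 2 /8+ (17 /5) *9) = 68727217 /4096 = 16779.11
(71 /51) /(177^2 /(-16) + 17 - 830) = -1136 /2261187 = -0.00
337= 337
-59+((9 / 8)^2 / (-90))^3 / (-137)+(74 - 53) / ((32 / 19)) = -1671110655271 / 35913728000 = -46.53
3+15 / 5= 6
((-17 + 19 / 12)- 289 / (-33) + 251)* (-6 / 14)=-32253 / 308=-104.72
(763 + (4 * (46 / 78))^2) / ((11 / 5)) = 5844935 / 16731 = 349.35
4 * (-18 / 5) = -72 / 5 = -14.40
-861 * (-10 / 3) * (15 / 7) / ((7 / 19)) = 116850 / 7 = 16692.86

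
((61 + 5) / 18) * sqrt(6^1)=11 * sqrt(6) / 3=8.98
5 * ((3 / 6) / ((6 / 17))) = 85 / 12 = 7.08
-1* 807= -807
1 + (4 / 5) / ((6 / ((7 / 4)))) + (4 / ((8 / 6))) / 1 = 127 / 30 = 4.23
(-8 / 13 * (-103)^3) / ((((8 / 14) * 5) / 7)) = 107087246 / 65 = 1647496.09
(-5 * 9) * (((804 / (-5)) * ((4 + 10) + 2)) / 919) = 115776 / 919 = 125.98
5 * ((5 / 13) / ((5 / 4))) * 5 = 7.69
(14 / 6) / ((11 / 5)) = 35 / 33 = 1.06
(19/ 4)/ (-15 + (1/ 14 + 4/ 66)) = -4389/ 13738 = -0.32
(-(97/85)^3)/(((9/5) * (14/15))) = -912673/1031730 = -0.88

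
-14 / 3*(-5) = 70 / 3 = 23.33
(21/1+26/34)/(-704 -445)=-370/19533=-0.02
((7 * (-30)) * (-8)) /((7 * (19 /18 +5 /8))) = 17280 /121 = 142.81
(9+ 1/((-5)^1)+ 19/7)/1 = 11.51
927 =927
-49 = -49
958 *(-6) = -5748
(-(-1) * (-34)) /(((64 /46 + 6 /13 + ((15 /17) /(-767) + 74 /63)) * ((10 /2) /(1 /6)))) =-107063229 /285886745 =-0.37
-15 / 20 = -3 / 4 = -0.75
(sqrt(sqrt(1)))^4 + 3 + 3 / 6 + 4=17 / 2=8.50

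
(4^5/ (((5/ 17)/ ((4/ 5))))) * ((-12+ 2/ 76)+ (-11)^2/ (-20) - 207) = -1488540672/ 2375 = -626753.97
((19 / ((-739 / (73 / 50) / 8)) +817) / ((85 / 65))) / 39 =5029509 / 314075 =16.01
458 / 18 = 229 / 9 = 25.44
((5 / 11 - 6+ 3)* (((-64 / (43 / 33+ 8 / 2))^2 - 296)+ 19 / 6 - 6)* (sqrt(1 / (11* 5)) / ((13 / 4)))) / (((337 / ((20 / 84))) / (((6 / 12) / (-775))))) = -10235404* sqrt(55) / 10294049390625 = -0.00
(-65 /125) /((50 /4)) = -26 /625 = -0.04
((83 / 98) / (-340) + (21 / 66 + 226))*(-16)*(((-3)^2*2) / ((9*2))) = -165898454 / 45815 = -3621.05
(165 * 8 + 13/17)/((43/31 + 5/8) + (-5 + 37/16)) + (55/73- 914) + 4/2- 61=-1217175154/415735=-2927.77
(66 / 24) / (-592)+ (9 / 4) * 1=5317 / 2368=2.25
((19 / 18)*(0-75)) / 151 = -475 / 906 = -0.52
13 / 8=1.62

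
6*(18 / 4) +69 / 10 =339 / 10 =33.90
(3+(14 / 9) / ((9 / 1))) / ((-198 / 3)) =-0.05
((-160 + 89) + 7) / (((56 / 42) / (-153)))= 7344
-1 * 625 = -625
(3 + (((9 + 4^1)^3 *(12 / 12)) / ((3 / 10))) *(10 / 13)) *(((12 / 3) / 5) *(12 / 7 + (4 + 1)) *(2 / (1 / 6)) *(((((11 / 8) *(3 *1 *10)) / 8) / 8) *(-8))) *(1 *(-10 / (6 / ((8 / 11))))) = 15894460 / 7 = 2270637.14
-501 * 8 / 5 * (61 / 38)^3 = -113717481 / 34295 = -3315.86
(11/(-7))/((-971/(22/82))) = 121/278677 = 0.00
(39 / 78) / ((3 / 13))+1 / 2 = 8 / 3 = 2.67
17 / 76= 0.22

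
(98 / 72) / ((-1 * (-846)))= 0.00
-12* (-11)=132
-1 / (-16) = 1 / 16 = 0.06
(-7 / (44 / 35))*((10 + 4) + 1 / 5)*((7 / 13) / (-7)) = 3479 / 572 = 6.08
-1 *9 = -9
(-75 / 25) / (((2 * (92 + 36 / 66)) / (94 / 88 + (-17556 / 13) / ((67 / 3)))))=6829365 / 7093424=0.96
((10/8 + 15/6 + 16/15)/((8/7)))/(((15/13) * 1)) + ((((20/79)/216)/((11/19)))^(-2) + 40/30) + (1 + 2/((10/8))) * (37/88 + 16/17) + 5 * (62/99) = 118599242724629/486050400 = 244006.06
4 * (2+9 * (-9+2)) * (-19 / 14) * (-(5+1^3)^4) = -3004128 / 7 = -429161.14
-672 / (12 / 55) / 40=-77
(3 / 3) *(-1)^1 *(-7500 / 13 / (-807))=-2500 / 3497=-0.71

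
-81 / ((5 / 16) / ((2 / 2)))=-1296 / 5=-259.20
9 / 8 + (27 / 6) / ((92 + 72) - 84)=1.18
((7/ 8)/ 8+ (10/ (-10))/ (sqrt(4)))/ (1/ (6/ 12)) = -25/ 128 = -0.20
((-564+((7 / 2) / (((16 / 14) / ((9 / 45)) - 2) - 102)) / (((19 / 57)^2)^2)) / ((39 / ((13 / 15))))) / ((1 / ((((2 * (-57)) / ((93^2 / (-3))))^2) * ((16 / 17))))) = -0.02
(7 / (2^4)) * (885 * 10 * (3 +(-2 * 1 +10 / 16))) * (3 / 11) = 1715.94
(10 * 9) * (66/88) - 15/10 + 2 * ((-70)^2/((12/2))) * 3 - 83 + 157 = 5040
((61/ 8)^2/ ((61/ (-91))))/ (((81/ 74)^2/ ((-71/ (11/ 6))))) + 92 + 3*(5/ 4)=557979311/ 192456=2899.26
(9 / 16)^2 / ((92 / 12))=0.04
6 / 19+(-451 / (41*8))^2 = 2683 / 1216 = 2.21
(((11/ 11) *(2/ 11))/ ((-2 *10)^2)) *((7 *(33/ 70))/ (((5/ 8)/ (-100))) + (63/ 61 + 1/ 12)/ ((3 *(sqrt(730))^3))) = -0.24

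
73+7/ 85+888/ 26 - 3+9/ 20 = 462713/ 4420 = 104.69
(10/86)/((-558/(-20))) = 50/11997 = 0.00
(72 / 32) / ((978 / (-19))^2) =361 / 425104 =0.00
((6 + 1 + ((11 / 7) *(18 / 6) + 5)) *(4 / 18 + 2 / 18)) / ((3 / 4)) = 52 / 7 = 7.43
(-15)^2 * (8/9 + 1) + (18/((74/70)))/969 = 5079385/11951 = 425.02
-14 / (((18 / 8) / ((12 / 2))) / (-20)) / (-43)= -2240 / 129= -17.36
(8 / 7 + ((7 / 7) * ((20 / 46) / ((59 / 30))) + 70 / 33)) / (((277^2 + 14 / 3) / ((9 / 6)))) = 1638717 / 24053472289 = 0.00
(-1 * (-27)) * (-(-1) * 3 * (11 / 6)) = 297 / 2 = 148.50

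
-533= -533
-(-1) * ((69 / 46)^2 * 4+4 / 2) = 11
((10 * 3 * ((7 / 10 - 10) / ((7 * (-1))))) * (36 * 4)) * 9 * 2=723168 / 7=103309.71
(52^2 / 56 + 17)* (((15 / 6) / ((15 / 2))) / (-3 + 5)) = 457 / 42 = 10.88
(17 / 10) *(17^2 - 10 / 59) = 289697 / 590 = 491.01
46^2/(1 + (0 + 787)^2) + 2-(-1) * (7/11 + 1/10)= 18666313/6813070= 2.74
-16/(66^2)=-4/1089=-0.00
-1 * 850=-850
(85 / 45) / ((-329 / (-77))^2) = 2057 / 19881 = 0.10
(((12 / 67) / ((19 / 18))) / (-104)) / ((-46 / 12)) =162 / 380627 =0.00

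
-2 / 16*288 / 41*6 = -216 / 41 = -5.27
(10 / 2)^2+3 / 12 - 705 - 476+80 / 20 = -4607 / 4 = -1151.75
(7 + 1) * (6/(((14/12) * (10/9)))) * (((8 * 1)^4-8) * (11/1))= 1665100.80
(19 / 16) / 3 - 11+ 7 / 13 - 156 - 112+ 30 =-154793 / 624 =-248.07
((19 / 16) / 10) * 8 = 19 / 20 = 0.95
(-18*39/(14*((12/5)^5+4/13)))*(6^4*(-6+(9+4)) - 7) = -18465890625/3247316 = -5686.51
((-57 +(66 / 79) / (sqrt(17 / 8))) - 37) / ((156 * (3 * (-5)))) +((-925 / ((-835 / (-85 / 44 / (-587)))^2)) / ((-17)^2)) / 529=231279975186784819 / 5757395127003645840 - 11 * sqrt(34) / 261885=0.04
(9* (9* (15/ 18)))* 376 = 25380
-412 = -412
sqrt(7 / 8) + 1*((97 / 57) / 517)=97 / 29469 + sqrt(14) / 4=0.94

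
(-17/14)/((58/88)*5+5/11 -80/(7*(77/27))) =2618/555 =4.72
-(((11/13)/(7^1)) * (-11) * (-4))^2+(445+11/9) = 31148192/74529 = 417.93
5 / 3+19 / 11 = 112 / 33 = 3.39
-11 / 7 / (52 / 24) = -0.73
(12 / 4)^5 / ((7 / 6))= 1458 / 7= 208.29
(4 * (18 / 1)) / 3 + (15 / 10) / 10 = 483 / 20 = 24.15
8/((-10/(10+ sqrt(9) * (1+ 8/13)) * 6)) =-386/195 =-1.98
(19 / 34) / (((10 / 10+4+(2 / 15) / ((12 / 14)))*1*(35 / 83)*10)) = 14193 / 552160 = 0.03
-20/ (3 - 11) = 5/ 2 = 2.50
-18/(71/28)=-7.10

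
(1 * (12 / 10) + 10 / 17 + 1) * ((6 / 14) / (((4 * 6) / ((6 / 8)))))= 0.04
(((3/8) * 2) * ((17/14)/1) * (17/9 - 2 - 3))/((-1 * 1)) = 17/6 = 2.83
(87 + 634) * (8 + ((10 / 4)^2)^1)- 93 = 40725 / 4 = 10181.25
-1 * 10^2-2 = -102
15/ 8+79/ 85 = 1907/ 680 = 2.80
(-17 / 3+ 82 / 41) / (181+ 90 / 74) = -407 / 20226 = -0.02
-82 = -82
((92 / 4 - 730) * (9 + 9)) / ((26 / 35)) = -222705 / 13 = -17131.15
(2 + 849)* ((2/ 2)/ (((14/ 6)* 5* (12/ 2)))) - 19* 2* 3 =-7129/ 70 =-101.84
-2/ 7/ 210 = -1/ 735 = -0.00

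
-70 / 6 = -35 / 3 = -11.67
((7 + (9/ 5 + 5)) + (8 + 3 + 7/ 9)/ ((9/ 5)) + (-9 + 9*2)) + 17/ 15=12343/ 405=30.48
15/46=0.33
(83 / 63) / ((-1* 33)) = -0.04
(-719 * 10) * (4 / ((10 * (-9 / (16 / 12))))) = 11504 / 27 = 426.07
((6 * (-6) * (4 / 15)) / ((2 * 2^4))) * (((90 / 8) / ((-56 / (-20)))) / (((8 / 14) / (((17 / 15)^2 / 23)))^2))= -584647 / 50784000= -0.01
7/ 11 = 0.64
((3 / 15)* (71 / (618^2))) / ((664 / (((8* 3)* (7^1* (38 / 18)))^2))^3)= 50301178959052672 / 198998026123815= 252.77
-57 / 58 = -0.98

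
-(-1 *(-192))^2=-36864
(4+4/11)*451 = 1968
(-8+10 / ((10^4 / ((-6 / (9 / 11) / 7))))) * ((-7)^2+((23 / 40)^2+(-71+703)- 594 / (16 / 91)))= 362530231981 / 16800000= 21579.18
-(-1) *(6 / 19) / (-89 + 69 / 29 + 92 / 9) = -783 / 189430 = -0.00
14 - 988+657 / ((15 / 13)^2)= -12013 / 25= -480.52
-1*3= -3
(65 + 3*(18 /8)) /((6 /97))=1159.96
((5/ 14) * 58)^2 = 21025/ 49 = 429.08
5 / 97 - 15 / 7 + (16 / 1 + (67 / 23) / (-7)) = 210713 / 15617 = 13.49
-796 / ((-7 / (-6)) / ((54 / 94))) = -128952 / 329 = -391.95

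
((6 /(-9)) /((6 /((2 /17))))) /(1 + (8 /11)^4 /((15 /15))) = -29282 /2866761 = -0.01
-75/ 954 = -25/ 318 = -0.08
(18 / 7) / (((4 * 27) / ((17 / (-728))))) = -17 / 30576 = -0.00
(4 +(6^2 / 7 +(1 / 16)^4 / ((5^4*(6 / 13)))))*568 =1116733446461 / 215040000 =5193.14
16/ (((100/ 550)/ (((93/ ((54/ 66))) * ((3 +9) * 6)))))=720192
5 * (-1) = -5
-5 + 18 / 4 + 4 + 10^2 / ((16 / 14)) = 91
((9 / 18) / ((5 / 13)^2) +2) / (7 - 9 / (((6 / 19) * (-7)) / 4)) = 1883 / 8150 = 0.23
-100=-100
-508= -508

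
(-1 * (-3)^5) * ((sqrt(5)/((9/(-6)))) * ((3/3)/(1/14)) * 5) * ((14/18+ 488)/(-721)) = 17189.94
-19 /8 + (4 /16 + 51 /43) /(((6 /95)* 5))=1121 /516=2.17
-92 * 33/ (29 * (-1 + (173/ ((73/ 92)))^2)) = -5392948/ 2448699361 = -0.00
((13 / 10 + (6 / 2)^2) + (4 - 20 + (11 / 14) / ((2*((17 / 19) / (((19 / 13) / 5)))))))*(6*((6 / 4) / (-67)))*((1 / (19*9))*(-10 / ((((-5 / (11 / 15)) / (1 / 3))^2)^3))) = -0.00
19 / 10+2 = 39 / 10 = 3.90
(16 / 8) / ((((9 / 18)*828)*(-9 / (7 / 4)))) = -7 / 7452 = -0.00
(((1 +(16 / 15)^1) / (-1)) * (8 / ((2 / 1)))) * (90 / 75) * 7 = -1736 / 25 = -69.44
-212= -212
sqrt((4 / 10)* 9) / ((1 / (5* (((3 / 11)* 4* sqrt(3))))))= 17.93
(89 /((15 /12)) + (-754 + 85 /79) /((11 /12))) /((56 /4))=-1629748 /30415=-53.58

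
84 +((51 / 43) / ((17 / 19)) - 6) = 3411 / 43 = 79.33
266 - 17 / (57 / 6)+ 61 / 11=56379 / 209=269.76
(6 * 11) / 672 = 11 / 112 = 0.10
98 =98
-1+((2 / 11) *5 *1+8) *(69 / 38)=15.18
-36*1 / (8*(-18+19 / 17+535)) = -0.01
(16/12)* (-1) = -4/3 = -1.33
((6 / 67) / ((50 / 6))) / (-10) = -9 / 8375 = -0.00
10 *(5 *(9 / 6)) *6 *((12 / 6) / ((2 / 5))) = 2250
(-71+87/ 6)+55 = -3/ 2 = -1.50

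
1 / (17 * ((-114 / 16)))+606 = 587206 / 969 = 605.99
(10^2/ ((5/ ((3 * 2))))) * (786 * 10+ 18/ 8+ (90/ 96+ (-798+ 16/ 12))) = 1695965/ 2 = 847982.50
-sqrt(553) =-23.52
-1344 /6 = -224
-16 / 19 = -0.84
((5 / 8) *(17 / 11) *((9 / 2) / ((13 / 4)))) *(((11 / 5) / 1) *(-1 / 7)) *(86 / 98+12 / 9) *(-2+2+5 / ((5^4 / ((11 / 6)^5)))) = -2737867 / 17781120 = -0.15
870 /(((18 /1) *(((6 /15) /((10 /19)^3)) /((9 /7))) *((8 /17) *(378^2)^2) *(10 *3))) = 308125 /3920902415099712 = 0.00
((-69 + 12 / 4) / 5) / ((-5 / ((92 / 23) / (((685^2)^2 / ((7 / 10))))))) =0.00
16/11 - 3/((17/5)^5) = 22614587/15618427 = 1.45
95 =95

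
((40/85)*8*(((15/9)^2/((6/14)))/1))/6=5600/1377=4.07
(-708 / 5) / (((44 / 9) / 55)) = -1593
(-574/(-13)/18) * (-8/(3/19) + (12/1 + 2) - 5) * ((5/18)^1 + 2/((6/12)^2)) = -5345375/6318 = -846.05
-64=-64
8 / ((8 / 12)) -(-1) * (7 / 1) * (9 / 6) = 45 / 2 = 22.50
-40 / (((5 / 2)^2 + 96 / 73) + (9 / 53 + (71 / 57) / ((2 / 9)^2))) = -2940440 / 2422817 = -1.21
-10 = -10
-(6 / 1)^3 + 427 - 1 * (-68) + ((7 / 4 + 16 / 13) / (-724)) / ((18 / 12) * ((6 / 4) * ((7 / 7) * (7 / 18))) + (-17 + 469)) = 4756904647 / 17049838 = 279.00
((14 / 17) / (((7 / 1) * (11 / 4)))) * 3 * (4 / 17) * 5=0.15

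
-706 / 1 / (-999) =706 / 999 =0.71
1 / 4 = 0.25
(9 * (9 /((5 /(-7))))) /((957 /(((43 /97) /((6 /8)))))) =-0.07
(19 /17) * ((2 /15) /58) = 19 /7395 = 0.00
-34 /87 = -0.39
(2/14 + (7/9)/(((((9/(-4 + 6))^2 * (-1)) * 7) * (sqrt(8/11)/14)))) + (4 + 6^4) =9101/7 - 14 * sqrt(22)/729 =1300.05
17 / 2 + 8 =33 / 2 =16.50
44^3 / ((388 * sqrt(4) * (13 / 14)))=149072 / 1261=118.22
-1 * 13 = -13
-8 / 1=-8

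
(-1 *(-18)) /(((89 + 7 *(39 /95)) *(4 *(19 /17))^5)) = 0.00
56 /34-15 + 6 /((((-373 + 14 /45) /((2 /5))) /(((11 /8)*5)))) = -7639279 /570214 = -13.40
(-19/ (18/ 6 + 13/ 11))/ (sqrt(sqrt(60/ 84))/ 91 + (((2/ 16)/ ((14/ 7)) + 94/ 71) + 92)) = -68036934252698433135628386872/ 1398428024239490589104719785841 - 134584869435419346944 * sqrt(35)/ 1398428024239490589104719785841 + 15836930406449152 * 5^(3/ 4) * 7^(1/ 4)/ 1398428024239490589104719785841 + 1143724611782900735555968 * 5^(1/ 4) * 7^(3/ 4)/ 1398428024239490589104719785841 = -0.05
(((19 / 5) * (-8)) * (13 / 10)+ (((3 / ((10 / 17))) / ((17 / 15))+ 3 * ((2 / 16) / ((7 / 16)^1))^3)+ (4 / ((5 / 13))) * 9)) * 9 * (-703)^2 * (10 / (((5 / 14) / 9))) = 80529979683726 / 1225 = 65738758925.49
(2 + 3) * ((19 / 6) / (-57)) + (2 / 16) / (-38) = -769 / 2736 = -0.28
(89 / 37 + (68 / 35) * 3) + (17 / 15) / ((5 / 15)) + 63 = 96651 / 1295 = 74.63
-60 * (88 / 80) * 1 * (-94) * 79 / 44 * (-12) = -133668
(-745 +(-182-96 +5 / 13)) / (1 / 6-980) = 1.04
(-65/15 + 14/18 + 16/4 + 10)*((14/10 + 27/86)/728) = 34639/1408680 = 0.02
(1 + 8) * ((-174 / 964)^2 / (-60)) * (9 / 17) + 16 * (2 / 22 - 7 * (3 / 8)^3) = -7740594781 / 1737783520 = -4.45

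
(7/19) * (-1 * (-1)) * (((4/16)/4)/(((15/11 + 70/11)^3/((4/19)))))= 9317/886796500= 0.00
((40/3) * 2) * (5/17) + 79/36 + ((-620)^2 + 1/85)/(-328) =-291547379/250920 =-1161.91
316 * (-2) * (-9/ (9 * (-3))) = -632/ 3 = -210.67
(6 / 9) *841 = 1682 / 3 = 560.67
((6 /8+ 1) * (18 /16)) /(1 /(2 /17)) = 63 /272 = 0.23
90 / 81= 10 / 9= 1.11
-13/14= -0.93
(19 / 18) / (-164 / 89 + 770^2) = 1691 / 949822848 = 0.00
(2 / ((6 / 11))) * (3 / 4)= 11 / 4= 2.75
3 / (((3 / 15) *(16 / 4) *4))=15 / 16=0.94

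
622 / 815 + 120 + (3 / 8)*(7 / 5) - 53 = 445239 / 6520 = 68.29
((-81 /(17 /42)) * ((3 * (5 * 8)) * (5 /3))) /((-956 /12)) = 2041200 /4063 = 502.39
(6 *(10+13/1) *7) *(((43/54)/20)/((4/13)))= 89999/720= 125.00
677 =677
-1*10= -10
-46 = -46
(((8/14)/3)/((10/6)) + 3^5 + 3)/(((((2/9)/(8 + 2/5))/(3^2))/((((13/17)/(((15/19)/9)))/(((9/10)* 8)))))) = 86170149/850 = 101376.65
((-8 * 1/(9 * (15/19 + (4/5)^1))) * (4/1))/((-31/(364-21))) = 1042720/42129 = 24.75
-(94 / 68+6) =-251 / 34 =-7.38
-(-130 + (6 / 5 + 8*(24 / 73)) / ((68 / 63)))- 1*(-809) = 11608953 / 12410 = 935.45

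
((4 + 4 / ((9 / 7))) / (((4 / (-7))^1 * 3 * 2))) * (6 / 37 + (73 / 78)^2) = -3271478 / 1519479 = -2.15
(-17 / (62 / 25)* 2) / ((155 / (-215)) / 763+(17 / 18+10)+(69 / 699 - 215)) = 58480402050 / 870008321639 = 0.07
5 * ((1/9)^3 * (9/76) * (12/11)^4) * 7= 2240/278179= 0.01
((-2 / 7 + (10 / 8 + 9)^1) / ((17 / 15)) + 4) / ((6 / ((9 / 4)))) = 18267 / 3808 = 4.80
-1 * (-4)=4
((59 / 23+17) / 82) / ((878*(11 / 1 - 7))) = 225 / 3311816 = 0.00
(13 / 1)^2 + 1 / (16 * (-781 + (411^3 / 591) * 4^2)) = 1000807116597 / 5921935600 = 169.00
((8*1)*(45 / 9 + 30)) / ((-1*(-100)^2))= -7 / 250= -0.03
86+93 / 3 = 117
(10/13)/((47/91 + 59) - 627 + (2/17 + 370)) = -238/61065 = -0.00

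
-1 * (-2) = 2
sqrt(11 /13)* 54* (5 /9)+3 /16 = 3 /16+30* sqrt(143) /13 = 27.78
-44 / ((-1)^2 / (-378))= 16632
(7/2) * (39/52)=21/8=2.62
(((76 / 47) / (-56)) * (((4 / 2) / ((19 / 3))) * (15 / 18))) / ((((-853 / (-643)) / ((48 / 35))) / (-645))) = 9953640 / 1964459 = 5.07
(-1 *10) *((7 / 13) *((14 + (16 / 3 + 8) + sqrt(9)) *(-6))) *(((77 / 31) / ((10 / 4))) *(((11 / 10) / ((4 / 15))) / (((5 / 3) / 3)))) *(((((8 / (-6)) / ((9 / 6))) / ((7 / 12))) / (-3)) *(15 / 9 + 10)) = 1328096 / 31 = 42841.81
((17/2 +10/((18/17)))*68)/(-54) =-22.60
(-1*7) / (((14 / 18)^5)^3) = -205891132094649 / 678223072849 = -303.57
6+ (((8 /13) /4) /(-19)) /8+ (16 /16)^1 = 6915 /988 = 7.00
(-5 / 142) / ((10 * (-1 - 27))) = 1 / 7952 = 0.00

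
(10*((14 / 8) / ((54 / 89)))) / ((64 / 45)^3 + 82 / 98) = 515143125 / 66324724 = 7.77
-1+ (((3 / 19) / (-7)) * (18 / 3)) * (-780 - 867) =29513 / 133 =221.90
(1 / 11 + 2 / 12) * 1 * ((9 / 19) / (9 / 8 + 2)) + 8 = 42004 / 5225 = 8.04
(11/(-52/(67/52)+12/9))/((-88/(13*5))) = 13065/62752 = 0.21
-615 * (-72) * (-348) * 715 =-11017749600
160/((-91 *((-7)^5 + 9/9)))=80/764673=0.00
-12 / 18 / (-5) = 2 / 15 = 0.13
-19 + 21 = 2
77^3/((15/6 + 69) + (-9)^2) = 913066/305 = 2993.66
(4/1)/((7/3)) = 12/7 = 1.71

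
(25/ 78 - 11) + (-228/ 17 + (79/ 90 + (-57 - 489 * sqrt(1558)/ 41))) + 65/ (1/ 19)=11484352/ 9945 - 489 * sqrt(1558)/ 41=684.02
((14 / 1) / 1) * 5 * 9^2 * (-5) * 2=-56700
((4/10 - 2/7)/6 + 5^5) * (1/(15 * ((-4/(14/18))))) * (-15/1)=328127/540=607.64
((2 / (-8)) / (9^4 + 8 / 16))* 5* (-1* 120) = 0.02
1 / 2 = 0.50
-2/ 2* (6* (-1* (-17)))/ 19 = -102/ 19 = -5.37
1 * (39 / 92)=39 / 92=0.42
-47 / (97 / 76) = -3572 / 97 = -36.82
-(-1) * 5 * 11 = 55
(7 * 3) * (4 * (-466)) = -39144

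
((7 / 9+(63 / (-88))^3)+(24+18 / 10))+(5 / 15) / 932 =187285252021 / 7145233920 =26.21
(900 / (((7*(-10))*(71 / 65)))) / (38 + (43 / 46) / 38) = -10225800 / 33034099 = -0.31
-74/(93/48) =-1184/31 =-38.19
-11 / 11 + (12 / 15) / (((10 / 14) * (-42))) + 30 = 2173 / 75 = 28.97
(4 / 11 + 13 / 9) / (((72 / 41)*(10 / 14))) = 51373 / 35640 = 1.44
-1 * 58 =-58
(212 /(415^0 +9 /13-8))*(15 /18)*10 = -34450 /123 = -280.08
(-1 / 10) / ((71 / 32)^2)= -512 / 25205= -0.02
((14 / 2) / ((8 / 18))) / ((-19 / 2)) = -63 / 38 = -1.66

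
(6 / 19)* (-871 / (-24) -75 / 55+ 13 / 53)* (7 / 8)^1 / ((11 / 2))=3445015 / 1949552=1.77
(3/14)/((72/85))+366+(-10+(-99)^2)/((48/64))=1503143/112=13420.92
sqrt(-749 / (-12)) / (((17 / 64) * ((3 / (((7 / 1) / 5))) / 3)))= 224 * sqrt(2247) / 255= 41.64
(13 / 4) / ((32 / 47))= 611 / 128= 4.77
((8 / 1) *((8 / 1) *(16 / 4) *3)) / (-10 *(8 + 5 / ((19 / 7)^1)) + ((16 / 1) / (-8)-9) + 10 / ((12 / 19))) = -87552 / 10669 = -8.21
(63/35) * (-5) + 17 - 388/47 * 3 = -788/47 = -16.77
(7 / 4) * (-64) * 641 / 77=-10256 / 11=-932.36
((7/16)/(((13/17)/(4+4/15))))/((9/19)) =9044/1755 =5.15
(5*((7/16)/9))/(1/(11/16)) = 385/2304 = 0.17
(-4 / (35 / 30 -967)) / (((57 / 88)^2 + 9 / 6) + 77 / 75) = 2787840 / 1983237917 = 0.00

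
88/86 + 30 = 1334/43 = 31.02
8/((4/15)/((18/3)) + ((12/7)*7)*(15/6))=45/169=0.27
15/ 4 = 3.75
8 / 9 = 0.89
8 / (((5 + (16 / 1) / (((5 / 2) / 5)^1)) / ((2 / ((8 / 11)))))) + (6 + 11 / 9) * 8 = 58.37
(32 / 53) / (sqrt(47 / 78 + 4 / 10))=32 * sqrt(152490) / 20723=0.60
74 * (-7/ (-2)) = 259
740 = 740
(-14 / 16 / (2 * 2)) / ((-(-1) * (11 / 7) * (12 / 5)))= -245 / 4224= -0.06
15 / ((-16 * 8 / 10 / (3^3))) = -31.64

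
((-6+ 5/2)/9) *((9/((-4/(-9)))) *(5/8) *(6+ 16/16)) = -2205/64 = -34.45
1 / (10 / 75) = 15 / 2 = 7.50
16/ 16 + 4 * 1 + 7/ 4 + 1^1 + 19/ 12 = 9.33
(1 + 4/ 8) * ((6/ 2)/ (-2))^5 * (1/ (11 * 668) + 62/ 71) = -9.95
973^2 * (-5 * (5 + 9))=-66271030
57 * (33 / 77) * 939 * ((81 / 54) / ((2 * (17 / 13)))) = 6262191 / 476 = 13155.86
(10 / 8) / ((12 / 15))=25 / 16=1.56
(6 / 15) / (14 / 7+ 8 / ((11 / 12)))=11 / 295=0.04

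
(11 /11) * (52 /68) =13 /17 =0.76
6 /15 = 2 /5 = 0.40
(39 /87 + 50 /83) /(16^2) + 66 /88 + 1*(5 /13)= 9121709 /8010496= 1.14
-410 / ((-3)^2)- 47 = -92.56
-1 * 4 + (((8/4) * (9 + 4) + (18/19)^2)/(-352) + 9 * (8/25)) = -1900383/1588400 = -1.20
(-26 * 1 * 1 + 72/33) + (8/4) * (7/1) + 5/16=-1673/176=-9.51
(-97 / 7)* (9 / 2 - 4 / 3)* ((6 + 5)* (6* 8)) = -162184 / 7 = -23169.14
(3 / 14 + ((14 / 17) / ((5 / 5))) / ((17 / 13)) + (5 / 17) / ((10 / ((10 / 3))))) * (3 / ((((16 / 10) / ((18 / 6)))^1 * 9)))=57175 / 97104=0.59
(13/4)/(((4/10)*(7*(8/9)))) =585/448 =1.31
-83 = -83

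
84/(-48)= -7/4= -1.75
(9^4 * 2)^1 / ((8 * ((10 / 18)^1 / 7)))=413343 / 20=20667.15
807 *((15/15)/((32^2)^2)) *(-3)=-2421/1048576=-0.00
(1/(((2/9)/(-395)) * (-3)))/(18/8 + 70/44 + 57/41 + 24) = 20.27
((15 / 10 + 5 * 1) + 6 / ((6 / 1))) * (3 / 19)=45 / 38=1.18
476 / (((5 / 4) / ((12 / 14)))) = 1632 / 5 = 326.40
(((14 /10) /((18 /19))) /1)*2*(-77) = -10241 /45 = -227.58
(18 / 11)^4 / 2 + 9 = 184257 / 14641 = 12.59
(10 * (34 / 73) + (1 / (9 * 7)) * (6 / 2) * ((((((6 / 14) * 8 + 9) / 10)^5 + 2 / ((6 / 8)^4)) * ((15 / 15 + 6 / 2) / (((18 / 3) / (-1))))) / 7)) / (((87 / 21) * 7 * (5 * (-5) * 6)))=-10113878926759009 / 9532261103242500000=-0.00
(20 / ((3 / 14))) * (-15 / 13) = -1400 / 13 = -107.69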